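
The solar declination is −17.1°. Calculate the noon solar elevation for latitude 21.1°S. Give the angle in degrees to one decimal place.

86.0°

At local solar noon the hour angle is zero, so the elevation is 90° − |φ − δ| = 90° − |-21.1° − (-17.1°)| = 90° − 4.0° = 86.0°.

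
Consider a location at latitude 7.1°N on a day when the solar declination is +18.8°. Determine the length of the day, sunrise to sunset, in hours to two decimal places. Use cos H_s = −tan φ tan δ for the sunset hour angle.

The sunset hour angle satisfies cos H_s = −tan φ tan δ = -0.0424, giving H_s = 92.43°.
Day length = 2 H_s / 15° h⁻¹ = 184.86° / 15 = 12.324 h.

12.32 hours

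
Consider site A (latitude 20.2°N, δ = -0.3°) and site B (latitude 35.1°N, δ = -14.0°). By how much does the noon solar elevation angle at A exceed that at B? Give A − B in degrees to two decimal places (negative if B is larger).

A: 90° − |20.2 − (-0.3)| = 69.50°.
B: 90° − |35.1 − (-14.0)| = 40.90°.
A − B = 69.50 − 40.90 = 28.60°.

+28.60°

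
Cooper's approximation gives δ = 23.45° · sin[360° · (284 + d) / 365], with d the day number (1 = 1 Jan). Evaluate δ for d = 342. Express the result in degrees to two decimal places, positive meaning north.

-22.89°

360 × (284 + 342) / 365 = 617.425°; sin(617.425°) = -0.9760.
δ = 23.45 × -0.9760 = -22.887° ≈ -22.89°.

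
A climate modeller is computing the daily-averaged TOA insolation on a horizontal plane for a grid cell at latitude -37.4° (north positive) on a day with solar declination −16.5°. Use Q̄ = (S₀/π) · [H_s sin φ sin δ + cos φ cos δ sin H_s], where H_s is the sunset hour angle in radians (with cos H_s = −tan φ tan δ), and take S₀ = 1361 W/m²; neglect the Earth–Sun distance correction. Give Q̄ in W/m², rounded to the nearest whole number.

456 W/m²

cos H_s = −tan(-37.4°) · tan(-16.5°) = -0.2265, so H_s = arccos(-0.2265) = 103.09°. In radians, H_s = 1.7993.
H_s sin φ sin δ = 1.7993 × -0.6074 × -0.2840 = 0.3104.
cos φ cos δ sin H_s = 0.7944 × 0.9588 × 0.9740 = 0.7419.
Q̄ = (1361/π) × (0.3104 + 0.7419) = 433.22 × 1.0523 = 455.88 W/m².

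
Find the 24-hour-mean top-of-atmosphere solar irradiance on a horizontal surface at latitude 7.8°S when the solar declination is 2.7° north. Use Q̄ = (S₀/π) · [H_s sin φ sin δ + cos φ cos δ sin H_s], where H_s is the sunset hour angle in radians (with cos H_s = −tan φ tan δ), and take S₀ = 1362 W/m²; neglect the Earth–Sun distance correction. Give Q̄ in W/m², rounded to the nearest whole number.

The sunset hour angle satisfies cos H_s = −tan φ tan δ = 0.0065, giving H_s = 89.63°. In radians, H_s = 1.5643.
H_s sin φ sin δ = 1.5643 × -0.1357 × 0.0471 = -0.0100.
cos φ cos δ sin H_s = 0.9907 × 0.9989 × 1.0000 = 0.9896.
Q̄ = (1362/π) × (-0.0100 + 0.9896) = 433.54 × 0.9796 = 424.70 W/m².

425 W/m²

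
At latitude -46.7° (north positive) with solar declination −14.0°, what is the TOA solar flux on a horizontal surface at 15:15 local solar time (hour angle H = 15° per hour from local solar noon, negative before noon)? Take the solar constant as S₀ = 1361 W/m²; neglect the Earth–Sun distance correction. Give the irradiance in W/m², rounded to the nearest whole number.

837 W/m²

Hour angle H = 15° × (15.25 − 12) = 48.75°.
cos θ_z = sin(-46.7°) sin(-14.0°) + cos(-46.7°) cos(-14.0°) cos(48.75°) = 0.1761 + 0.4388 = 0.6149.
Top-of-atmosphere irradiance = S₀ cos θ_z = 1361 × 0.6149 = 836.88 W/m².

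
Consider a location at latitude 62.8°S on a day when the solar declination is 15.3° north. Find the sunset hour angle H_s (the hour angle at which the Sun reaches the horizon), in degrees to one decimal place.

−tan φ tan δ = −(-1.9458)(0.2736) = 0.5324; H_s = arccos(0.5324) = 57.83°.

57.8°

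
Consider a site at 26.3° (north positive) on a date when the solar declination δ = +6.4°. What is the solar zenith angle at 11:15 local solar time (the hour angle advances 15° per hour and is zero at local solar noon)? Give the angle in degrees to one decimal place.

Hour angle H = 15° × (11.25 − 12) = -11.25°.
With φ = 26.3°, δ = 6.4°, H = -11.25°: sin φ sin δ = 0.0494, cos φ cos δ cos H = 0.8738, so cos θ_z = 0.9232.
θ_z = arccos(0.9232) = 22.60°.

22.6°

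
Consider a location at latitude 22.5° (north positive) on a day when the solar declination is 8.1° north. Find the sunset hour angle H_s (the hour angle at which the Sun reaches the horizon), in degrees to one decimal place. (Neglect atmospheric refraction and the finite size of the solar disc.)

cos H_s = −tan(22.5°) · tan(8.1°) = -0.0590, so H_s = arccos(-0.0590) = 93.38°.

93.4°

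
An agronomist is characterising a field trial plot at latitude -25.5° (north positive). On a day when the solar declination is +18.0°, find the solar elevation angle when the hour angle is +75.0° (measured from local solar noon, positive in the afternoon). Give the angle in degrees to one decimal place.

cos θ_z = sin(-25.5°) sin(18.0°) + cos(-25.5°) cos(18.0°) cos(75.00°) = -0.1330 + 0.2222 = 0.0892.
θ_z = arccos(0.0892) = 84.88°, so the elevation is 90° − 84.88° = 5.12°.

5.1°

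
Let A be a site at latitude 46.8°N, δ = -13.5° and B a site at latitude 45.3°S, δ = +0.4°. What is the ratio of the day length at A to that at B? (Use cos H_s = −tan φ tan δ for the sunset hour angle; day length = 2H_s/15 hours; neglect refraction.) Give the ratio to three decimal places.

A: H_s = arccos(−tan 46.8° · tan -13.5°) = 75.19°, so 2H_s/15 = 10.0253 h.
B: H_s = arccos(−tan -45.3° · tan 0.4°) = 89.60°, so 2H_s/15 = 11.9467 h.
Ratio A/B = 10.0253 / 11.9467 = 0.8392.

0.839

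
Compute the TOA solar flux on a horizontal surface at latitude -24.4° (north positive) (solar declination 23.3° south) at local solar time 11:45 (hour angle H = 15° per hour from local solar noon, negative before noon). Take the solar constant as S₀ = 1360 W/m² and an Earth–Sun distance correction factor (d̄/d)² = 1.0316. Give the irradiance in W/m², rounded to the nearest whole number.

Hour angle H = 15° × (11.75 − 12) = -3.75°.
cos θ_z = sin φ sin δ + cos φ cos δ cos H = (-0.4131)(-0.3955) + (0.9107)(0.9184)(0.9979) = 0.9980.
Top-of-atmosphere irradiance = S₀ (d̄/d)² cos θ_z = 1360 × 1.0316 × 0.9980 = 1400.17 W/m².

1400 W/m²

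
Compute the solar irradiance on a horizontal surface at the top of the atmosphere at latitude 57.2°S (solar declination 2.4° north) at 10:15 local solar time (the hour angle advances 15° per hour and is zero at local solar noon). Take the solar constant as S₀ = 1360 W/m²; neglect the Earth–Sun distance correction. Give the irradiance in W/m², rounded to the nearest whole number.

612 W/m²

Hour angle H = 15° × (10.25 − 12) = -26.25°.
With φ = -57.2°, δ = 2.4°, H = -26.25°: sin φ sin δ = -0.0352, cos φ cos δ cos H = 0.4854, so cos θ_z = 0.4502.
Top-of-atmosphere irradiance = S₀ cos θ_z = 1360 × 0.4502 = 612.27 W/m².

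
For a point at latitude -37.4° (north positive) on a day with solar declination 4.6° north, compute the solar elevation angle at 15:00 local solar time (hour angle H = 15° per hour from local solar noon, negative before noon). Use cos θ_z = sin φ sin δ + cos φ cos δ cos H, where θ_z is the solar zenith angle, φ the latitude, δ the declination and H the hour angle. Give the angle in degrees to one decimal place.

30.7°

Hour angle H = 15° × (15 − 12) = 45.00°.
cos θ_z = sin(-37.4°) sin(4.6°) + cos(-37.4°) cos(4.6°) cos(45.00°) = -0.0487 + 0.5599 = 0.5112.
θ_z = arccos(0.5112) = 59.26°, so the elevation is 90° − 59.26° = 30.74°.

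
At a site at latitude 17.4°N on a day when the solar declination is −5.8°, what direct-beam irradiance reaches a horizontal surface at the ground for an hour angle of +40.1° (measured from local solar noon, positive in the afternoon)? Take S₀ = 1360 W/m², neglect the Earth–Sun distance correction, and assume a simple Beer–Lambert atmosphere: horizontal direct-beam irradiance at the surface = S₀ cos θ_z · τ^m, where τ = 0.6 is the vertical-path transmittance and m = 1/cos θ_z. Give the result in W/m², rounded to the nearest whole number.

454 W/m²

cos θ_z = sin φ sin δ + cos φ cos δ cos H = (0.2990)(-0.1011) + (0.9542)(0.9949)(0.7649) = 0.6959.
Air mass m = 1/cos θ_z = 1/0.6959 = 1.437; τ^m = 0.6^1.437 = 0.4800.
Surface direct beam = 1360 × 0.6959 × 0.4800 = 454.28 W/m².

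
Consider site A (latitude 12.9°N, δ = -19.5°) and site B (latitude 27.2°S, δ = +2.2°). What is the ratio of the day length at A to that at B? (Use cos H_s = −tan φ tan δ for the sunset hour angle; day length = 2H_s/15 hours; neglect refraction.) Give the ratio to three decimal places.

A: H_s = arccos(−tan 12.9° · tan -19.5°) = 85.35°, so 2H_s/15 = 11.3800 h.
B: H_s = arccos(−tan -27.2° · tan 2.2°) = 88.87°, so 2H_s/15 = 11.8493 h.
Ratio A/B = 11.3800 / 11.8493 = 0.9604.

0.960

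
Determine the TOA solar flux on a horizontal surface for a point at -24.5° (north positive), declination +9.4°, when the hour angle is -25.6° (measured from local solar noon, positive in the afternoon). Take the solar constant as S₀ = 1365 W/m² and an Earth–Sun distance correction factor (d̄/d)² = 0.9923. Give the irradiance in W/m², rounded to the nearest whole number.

1005 W/m²

cos θ_z = sin(-24.5°) sin(9.4°) + cos(-24.5°) cos(9.4°) cos(-25.60°) = -0.0677 + 0.8096 = 0.7419.
Top-of-atmosphere irradiance = S₀ (d̄/d)² cos θ_z = 1365 × 0.9923 × 0.7419 = 1004.90 W/m².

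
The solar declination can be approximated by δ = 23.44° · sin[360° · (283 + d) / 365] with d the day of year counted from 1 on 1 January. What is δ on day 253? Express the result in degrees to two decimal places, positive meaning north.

+4.61°

360 × (283 + 253) / 365 = 528.658°; sin(528.658°) = 0.1967.
δ = 23.44 × 0.1967 = 4.611° ≈ +4.61°.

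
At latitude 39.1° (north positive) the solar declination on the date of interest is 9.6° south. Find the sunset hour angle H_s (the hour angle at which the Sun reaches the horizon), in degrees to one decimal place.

82.1°

The sunset hour angle satisfies cos H_s = −tan φ tan δ = 0.1375, giving H_s = 82.10°.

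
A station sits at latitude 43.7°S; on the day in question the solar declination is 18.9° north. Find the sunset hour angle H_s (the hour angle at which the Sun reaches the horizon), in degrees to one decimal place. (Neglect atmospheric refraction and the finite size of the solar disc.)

cos H_s = −tan(-43.7°) · tan(18.9°) = 0.3272, so H_s = arccos(0.3272) = 70.90°.

70.9°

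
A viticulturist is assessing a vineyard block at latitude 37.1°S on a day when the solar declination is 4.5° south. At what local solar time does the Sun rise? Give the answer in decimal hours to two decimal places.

5.77 h

The sunset hour angle satisfies cos H_s = −tan φ tan δ = -0.0595, giving H_s = 93.41°.
Sunrise is at 12 − H_s/15 = 12 − 6.227 = 5.773 h local solar time.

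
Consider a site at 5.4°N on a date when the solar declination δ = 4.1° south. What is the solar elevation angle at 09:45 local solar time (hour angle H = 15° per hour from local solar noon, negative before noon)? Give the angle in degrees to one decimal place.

55.0°

Hour angle H = 15° × (9.75 − 12) = -33.75°.
cos θ_z = sin φ sin δ + cos φ cos δ cos H = (0.0941)(-0.0715) + (0.9956)(0.9974)(0.8315) = 0.8190.
θ_z = arccos(0.8190) = 35.02°, so the elevation is 90° − 35.02° = 54.98°.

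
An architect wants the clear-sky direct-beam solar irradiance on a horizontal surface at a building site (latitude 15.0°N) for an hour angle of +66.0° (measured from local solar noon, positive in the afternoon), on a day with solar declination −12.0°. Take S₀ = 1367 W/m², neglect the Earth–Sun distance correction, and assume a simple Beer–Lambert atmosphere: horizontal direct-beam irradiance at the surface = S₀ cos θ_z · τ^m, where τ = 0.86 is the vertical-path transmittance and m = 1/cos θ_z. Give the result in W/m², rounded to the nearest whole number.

With φ = 15.0°, δ = -12.0°, H = 66.00°: sin φ sin δ = -0.0538, cos φ cos δ cos H = 0.3843, so cos θ_z = 0.3305.
Air mass m = 1/cos θ_z = 1/0.3305 = 3.026; τ^m = 0.86^3.026 = 0.6336.
Surface direct beam = 1367 × 0.3305 × 0.6336 = 286.26 W/m².

286 W/m²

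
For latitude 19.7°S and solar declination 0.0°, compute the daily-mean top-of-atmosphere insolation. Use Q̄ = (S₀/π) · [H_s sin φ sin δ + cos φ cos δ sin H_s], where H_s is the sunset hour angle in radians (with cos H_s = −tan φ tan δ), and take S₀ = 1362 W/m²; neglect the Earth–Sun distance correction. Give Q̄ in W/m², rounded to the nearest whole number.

The sunset hour angle satisfies cos H_s = −tan φ tan δ = 0.0000, giving H_s = 90.00°. In radians, H_s = 1.5708.
H_s sin φ sin δ = 1.5708 × -0.3371 × 0.0000 = 0.0000.
cos φ cos δ sin H_s = 0.9415 × 1.0000 × 1.0000 = 0.9415.
Q̄ = (1362/π) × (0.0000 + 0.9415) = 433.54 × 0.9415 = 408.18 W/m².

408 W/m²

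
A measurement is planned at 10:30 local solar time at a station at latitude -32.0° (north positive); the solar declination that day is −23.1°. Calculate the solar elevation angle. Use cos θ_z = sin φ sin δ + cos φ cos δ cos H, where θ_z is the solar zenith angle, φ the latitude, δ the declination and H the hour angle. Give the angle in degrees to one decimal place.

68.2°

Hour angle H = 15° × (10.5 − 12) = -22.50°.
cos θ_z = sin φ sin δ + cos φ cos δ cos H = (-0.5299)(-0.3923) + (0.8480)(0.9198)(0.9239) = 0.9285.
θ_z = arccos(0.9285) = 21.80°, so the elevation is 90° − 21.80° = 68.20°.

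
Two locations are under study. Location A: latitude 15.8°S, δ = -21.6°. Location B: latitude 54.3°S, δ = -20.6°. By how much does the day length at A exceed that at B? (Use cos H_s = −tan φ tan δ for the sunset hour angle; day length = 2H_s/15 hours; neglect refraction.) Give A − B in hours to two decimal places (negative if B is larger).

A: H_s = arccos(−tan -15.8° · tan -21.6°) = 96.43°, so 2H_s/15 = 12.8573 h.
B: H_s = arccos(−tan -54.3° · tan -20.6°) = 121.54°, so 2H_s/15 = 16.2053 h.
A − B = 12.8573 − 16.2053 = -3.3480 h.

-3.35 h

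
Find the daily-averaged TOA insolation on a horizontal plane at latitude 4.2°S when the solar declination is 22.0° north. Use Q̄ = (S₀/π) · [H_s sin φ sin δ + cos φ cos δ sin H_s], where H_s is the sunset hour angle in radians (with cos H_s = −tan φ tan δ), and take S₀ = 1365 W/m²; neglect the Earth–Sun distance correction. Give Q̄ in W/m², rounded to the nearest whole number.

cos H_s = −tan(-4.2°) · tan(22.0°) = 0.0297, so H_s = arccos(0.0297) = 88.30°. In radians, H_s = 1.5411.
H_s sin φ sin δ = 1.5411 × -0.0732 × 0.3746 = -0.0423.
cos φ cos δ sin H_s = 0.9973 × 0.9272 × 0.9996 = 0.9243.
Q̄ = (1365/π) × (-0.0423 + 0.9243) = 434.49 × 0.8820 = 383.22 W/m².

383 W/m²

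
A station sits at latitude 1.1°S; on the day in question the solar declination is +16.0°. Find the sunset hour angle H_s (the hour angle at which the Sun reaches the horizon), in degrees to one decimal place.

89.7°

−tan φ tan δ = −(-0.0192)(0.2867) = 0.0055; H_s = arccos(0.0055) = 89.68°.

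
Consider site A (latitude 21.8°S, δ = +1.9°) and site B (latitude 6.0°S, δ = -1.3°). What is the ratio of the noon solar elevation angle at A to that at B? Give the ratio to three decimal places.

A: 90° − |-21.8 − (1.9)| = 66.30°.
B: 90° − |-6.0 − (-1.3)| = 85.30°.
Ratio A/B = 66.3000 / 85.3000 = 0.7773.

0.777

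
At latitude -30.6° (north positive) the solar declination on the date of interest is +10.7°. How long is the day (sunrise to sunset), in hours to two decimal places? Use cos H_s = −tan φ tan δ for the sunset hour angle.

−tan φ tan δ = −(-0.5914)(0.1890) = 0.1118; H_s = arccos(0.1118) = 83.58°.
Day length = 2 H_s / 15° h⁻¹ = 167.16° / 15 = 11.144 h.

11.14 hours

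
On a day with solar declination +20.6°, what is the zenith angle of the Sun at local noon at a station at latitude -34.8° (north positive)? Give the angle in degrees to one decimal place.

At local solar noon the hour angle is zero, so the zenith angle is |φ − δ| = |-34.8° − (20.6°)| = 55.4°.

55.4°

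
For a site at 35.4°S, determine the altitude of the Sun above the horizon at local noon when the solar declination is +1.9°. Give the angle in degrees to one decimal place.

At local solar noon the hour angle is zero, so the elevation is 90° − |φ − δ| = 90° − |-35.4° − (1.9°)| = 90° − 37.3° = 52.7°.

52.7°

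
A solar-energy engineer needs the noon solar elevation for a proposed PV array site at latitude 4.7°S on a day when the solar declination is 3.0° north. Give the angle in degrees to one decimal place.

82.3°

At local solar noon the hour angle is zero, so the elevation is 90° − |φ − δ| = 90° − |-4.7° − (3.0°)| = 90° − 7.7° = 82.3°.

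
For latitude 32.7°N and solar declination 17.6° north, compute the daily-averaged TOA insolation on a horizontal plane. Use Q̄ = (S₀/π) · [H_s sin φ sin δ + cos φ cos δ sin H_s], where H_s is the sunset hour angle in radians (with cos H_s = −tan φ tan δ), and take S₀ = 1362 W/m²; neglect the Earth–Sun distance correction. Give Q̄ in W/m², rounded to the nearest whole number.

cos H_s = −tan(32.7°) · tan(17.6°) = -0.2037, so H_s = arccos(-0.2037) = 101.75°. In radians, H_s = 1.7759.
H_s sin φ sin δ = 1.7759 × 0.5402 × 0.3024 = 0.2901.
cos φ cos δ sin H_s = 0.8415 × 0.9532 × 0.9790 = 0.7853.
Q̄ = (1362/π) × (0.2901 + 0.7853) = 433.54 × 1.0754 = 466.23 W/m².

466 W/m²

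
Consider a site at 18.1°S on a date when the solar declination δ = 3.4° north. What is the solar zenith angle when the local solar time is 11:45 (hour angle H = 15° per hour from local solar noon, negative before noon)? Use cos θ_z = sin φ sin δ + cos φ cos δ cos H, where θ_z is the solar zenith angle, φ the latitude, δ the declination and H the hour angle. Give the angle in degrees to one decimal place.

Hour angle H = 15° × (11.75 − 12) = -3.75°.
With φ = -18.1°, δ = 3.4°, H = -3.75°: sin φ sin δ = -0.0184, cos φ cos δ cos H = 0.9468, so cos θ_z = 0.9284.
θ_z = arccos(0.9284) = 21.81°.

21.8°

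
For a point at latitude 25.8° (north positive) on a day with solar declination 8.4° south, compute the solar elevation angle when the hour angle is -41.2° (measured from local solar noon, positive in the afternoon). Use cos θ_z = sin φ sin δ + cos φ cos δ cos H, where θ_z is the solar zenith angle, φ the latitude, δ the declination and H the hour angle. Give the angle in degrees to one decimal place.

cos θ_z = sin φ sin δ + cos φ cos δ cos H = (0.4352)(-0.1461) + (0.9003)(0.9893)(0.7524) = 0.6066.
θ_z = arccos(0.6066) = 52.66°, so the elevation is 90° − 52.66° = 37.34°.

37.3°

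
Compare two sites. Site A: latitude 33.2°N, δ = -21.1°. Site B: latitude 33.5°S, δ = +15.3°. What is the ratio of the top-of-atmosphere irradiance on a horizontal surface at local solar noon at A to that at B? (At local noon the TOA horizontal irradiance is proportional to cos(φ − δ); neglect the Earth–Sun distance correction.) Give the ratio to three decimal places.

0.886

A: cos θ_z = cos(33.2° − (-21.1°)) = 0.5835.
B: cos θ_z = cos(-33.5° − (15.3°)) = 0.6587.
Ratio A/B = 0.5835 / 0.6587 = 0.8858.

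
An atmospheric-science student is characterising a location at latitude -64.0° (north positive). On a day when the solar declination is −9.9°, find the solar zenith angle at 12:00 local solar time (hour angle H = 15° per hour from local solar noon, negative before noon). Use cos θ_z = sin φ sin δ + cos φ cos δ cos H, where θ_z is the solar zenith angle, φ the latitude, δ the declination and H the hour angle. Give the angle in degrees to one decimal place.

Hour angle H = 15° × (12 − 12) = 0.00°.
cos θ_z = sin φ sin δ + cos φ cos δ cos H = (-0.8988)(-0.1719) + (0.4384)(0.9851)(1.0000) = 0.5864.
θ_z = arccos(0.5864) = 54.10°.

54.1°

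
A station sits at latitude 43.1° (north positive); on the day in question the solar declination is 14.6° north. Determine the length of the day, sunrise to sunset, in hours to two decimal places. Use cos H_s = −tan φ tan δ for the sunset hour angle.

−tan φ tan δ = −(0.9358)(0.2605) = -0.2438; H_s = arccos(-0.2438) = 104.11°.
Day length = 2 H_s / 15° h⁻¹ = 208.22° / 15 = 13.881 h.

13.88 hours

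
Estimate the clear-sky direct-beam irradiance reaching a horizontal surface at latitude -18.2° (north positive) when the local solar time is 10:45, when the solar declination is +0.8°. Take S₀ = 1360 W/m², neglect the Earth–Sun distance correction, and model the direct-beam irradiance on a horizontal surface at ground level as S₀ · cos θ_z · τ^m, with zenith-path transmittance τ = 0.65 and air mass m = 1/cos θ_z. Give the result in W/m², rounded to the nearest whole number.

Hour angle H = 15° × (10.75 − 12) = -18.75°.
With φ = -18.2°, δ = 0.8°, H = -18.75°: sin φ sin δ = -0.0044, cos φ cos δ cos H = 0.8995, so cos θ_z = 0.8951.
Air mass m = 1/cos θ_z = 1/0.8951 = 1.117; τ^m = 0.65^1.117 = 0.6181.
Surface direct beam = 1360 × 0.8951 × 0.6181 = 752.44 W/m².

752 W/m²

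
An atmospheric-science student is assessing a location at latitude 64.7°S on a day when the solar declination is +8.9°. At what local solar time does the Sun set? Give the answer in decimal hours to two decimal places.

16.71 h

−tan φ tan δ = −(-2.1155)(0.1566) = 0.3313; H_s = arccos(0.3313) = 70.65°.
Sunset is at 12 + H_s/15 = 12 + 4.710 = 16.710 h local solar time.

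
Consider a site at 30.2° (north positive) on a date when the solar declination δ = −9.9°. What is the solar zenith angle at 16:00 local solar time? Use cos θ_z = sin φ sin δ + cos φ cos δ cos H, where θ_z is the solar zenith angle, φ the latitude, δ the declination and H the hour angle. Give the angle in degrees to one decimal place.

Hour angle H = 15° × (16 − 12) = 60.00°.
cos θ_z = sin(30.2°) sin(-9.9°) + cos(30.2°) cos(-9.9°) cos(60.00°) = -0.0865 + 0.4257 = 0.3392.
θ_z = arccos(0.3392) = 70.17°.

70.2°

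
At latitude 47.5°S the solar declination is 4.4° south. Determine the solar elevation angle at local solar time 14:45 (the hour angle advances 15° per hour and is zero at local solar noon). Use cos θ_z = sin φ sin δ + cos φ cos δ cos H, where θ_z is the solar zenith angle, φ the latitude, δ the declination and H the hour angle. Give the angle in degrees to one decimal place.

34.3°

Hour angle H = 15° × (14.75 − 12) = 41.25°.
cos θ_z = sin φ sin δ + cos φ cos δ cos H = (-0.7373)(-0.0767) + (0.6756)(0.9971)(0.7518) = 0.5630.
θ_z = arccos(0.5630) = 55.74°, so the elevation is 90° − 55.74° = 34.26°.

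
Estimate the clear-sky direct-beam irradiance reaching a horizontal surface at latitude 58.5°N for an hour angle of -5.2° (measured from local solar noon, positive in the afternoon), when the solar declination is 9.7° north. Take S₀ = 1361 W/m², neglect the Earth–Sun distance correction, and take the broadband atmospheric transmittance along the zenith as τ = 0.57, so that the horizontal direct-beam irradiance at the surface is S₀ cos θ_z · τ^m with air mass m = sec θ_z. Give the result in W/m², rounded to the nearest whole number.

380 W/m²

cos θ_z = sin φ sin δ + cos φ cos δ cos H = (0.8526)(0.1685) + (0.5225)(0.9857)(0.9959) = 0.6566.
Air mass m = 1/cos θ_z = 1/0.6566 = 1.523; τ^m = 0.57^1.523 = 0.4248.
Surface direct beam = 1361 × 0.6566 × 0.4248 = 379.62 W/m².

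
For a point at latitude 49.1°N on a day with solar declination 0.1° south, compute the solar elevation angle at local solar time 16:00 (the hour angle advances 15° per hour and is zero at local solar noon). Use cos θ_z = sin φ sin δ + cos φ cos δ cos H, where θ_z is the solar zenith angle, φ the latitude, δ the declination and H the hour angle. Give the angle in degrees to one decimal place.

Hour angle H = 15° × (16 − 12) = 60.00°.
cos θ_z = sin φ sin δ + cos φ cos δ cos H = (0.7559)(-0.0017) + (0.6547)(1.0000)(0.5000) = 0.3261.
θ_z = arccos(0.3261) = 70.97°, so the elevation is 90° − 70.97° = 19.03°.

19.0°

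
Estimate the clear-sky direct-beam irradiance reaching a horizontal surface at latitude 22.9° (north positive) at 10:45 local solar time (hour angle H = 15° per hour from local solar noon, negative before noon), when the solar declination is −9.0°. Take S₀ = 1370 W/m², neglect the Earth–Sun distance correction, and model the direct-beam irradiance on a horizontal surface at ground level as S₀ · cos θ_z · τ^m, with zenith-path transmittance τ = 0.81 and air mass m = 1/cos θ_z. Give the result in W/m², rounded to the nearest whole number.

843 W/m²

Hour angle H = 15° × (10.75 − 12) = -18.75°.
cos θ_z = sin(22.9°) sin(-9.0°) + cos(22.9°) cos(-9.0°) cos(-18.75°) = -0.0609 + 0.8616 = 0.8007.
Air mass m = 1/cos θ_z = 1/0.8007 = 1.249; τ^m = 0.81^1.249 = 0.7686.
Surface direct beam = 1370 × 0.8007 × 0.7686 = 843.12 W/m².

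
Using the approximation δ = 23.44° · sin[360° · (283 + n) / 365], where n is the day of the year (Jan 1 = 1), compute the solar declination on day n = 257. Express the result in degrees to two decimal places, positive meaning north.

360 × (283 + 257) / 365 = 532.603°; sin(532.603°) = 0.1287.
δ = 23.44 × 0.1287 = 3.017° ≈ +3.02°.

+3.02°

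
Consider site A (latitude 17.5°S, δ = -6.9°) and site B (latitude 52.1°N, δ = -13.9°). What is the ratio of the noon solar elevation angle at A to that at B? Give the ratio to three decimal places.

3.308

A: 90° − |-17.5 − (-6.9)| = 79.40°.
B: 90° − |52.1 − (-13.9)| = 24.00°.
Ratio A/B = 79.4000 / 24.0000 = 3.3083.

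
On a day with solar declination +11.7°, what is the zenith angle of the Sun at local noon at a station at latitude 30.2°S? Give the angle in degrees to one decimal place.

41.9°

At local solar noon the hour angle is zero, so the zenith angle is |φ − δ| = |-30.2° − (11.7°)| = 41.9°.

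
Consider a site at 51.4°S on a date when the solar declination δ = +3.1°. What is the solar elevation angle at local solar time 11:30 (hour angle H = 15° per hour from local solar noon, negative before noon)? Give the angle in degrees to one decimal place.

Hour angle H = 15° × (11.5 − 12) = -7.50°.
cos θ_z = sin φ sin δ + cos φ cos δ cos H = (-0.7815)(0.0541) + (0.6239)(0.9985)(0.9914) = 0.5753.
θ_z = arccos(0.5753) = 54.88°, so the elevation is 90° − 54.88° = 35.12°.

35.1°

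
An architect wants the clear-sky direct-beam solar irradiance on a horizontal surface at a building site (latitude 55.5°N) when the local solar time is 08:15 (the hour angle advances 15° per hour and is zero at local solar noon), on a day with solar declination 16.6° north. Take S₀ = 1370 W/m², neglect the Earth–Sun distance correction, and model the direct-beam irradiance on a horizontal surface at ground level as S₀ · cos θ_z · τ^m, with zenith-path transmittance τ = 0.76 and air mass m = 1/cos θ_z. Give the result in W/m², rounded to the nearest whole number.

441 W/m²

Hour angle H = 15° × (8.25 − 12) = -56.25°.
cos θ_z = sin φ sin δ + cos φ cos δ cos H = (0.8241)(0.2857) + (0.5664)(0.9583)(0.5556) = 0.5370.
Air mass m = 1/cos θ_z = 1/0.5370 = 1.862; τ^m = 0.76^1.862 = 0.5999.
Surface direct beam = 1370 × 0.5370 × 0.5999 = 441.34 W/m².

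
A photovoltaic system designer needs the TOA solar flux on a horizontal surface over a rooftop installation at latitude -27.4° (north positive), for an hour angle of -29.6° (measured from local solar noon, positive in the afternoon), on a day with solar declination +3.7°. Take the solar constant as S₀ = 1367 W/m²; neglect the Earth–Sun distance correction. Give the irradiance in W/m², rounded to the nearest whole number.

1012 W/m²

cos θ_z = sin φ sin δ + cos φ cos δ cos H = (-0.4602)(0.0645) + (0.8878)(0.9979)(0.8695) = 0.7406.
Top-of-atmosphere irradiance = S₀ cos θ_z = 1367 × 0.7406 = 1012.40 W/m².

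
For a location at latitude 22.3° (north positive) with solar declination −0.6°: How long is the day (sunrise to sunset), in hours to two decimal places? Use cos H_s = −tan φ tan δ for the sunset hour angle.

The sunset hour angle satisfies cos H_s = −tan φ tan δ = 0.0043, giving H_s = 89.75°.
Day length = 2 H_s / 15° h⁻¹ = 179.50° / 15 = 11.967 h.

11.97 hours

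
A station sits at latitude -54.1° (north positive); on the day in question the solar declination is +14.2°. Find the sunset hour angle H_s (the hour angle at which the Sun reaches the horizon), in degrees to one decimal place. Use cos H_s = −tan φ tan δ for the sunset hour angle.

The sunset hour angle satisfies cos H_s = −tan φ tan δ = 0.3496, giving H_s = 69.54°.

69.5°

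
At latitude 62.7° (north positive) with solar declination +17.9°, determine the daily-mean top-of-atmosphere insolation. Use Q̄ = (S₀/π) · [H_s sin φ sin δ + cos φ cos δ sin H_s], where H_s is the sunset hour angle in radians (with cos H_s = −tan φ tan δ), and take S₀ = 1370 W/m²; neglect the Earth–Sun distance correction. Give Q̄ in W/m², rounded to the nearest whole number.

The sunset hour angle satisfies cos H_s = −tan φ tan δ = -0.6258, giving H_s = 128.74°. In radians, H_s = 2.2469.
H_s sin φ sin δ = 2.2469 × 0.8886 × 0.3074 = 0.6138.
cos φ cos δ sin H_s = 0.4586 × 0.9516 × 0.7800 = 0.3404.
Q̄ = (1370/π) × (0.6138 + 0.3404) = 436.08 × 0.9542 = 416.11 W/m².

416 W/m²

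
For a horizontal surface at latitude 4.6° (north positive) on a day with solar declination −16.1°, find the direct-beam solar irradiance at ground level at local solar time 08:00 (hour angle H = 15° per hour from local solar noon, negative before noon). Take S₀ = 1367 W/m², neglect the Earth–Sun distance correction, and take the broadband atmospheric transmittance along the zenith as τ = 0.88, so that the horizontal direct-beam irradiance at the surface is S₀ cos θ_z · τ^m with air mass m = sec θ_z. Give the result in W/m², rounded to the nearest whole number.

Hour angle H = 15° × (8 − 12) = -60.00°.
With φ = 4.6°, δ = -16.1°, H = -60.00°: sin φ sin δ = -0.0222, cos φ cos δ cos H = 0.4788, so cos θ_z = 0.4566.
Air mass m = 1/cos θ_z = 1/0.4566 = 2.190; τ^m = 0.88^2.190 = 0.7558.
Surface direct beam = 1367 × 0.4566 × 0.7558 = 471.75 W/m².

472 W/m²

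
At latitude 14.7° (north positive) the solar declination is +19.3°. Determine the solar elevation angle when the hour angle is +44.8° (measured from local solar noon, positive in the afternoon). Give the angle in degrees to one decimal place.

cos θ_z = sin(14.7°) sin(19.3°) + cos(14.7°) cos(19.3°) cos(44.80°) = 0.0839 + 0.6478 = 0.7317.
θ_z = arccos(0.7317) = 42.97°, so the elevation is 90° − 42.97° = 47.03°.

47.0°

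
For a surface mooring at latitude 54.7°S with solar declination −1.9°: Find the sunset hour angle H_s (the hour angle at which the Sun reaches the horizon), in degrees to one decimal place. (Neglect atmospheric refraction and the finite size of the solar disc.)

−tan φ tan δ = −(-1.4124)(-0.0332) = -0.0469; H_s = arccos(-0.0469) = 92.69°.

92.7°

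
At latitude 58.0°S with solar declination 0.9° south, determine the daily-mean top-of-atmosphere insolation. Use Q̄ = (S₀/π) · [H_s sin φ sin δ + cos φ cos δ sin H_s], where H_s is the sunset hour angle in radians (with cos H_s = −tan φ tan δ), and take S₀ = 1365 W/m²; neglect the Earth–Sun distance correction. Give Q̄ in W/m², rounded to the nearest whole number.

239 W/m²

The sunset hour angle satisfies cos H_s = −tan φ tan δ = -0.0251, giving H_s = 91.44°. In radians, H_s = 1.5959.
H_s sin φ sin δ = 1.5959 × -0.8480 × -0.0157 = 0.0212.
cos φ cos δ sin H_s = 0.5299 × 0.9999 × 0.9997 = 0.5297.
Q̄ = (1365/π) × (0.0212 + 0.5297) = 434.49 × 0.5509 = 239.36 W/m².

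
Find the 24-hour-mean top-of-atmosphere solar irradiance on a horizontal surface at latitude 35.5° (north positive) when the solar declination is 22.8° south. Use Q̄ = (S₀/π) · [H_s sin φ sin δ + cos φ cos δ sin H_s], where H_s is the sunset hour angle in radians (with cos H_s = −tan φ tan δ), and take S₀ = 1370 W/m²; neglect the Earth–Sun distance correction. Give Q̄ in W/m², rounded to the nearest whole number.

The sunset hour angle satisfies cos H_s = −tan φ tan δ = 0.2998, giving H_s = 72.55°. In radians, H_s = 1.2662.
H_s sin φ sin δ = 1.2662 × 0.5807 × -0.3875 = -0.2849.
cos φ cos δ sin H_s = 0.8141 × 0.9219 × 0.9540 = 0.7160.
Q̄ = (1370/π) × (-0.2849 + 0.7160) = 436.08 × 0.4311 = 187.99 W/m².

188 W/m²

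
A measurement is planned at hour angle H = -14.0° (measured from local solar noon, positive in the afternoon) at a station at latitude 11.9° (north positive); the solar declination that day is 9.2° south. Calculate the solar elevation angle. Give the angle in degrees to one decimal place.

cos θ_z = sin φ sin δ + cos φ cos δ cos H = (0.2062)(-0.1599) + (0.9785)(0.9871)(0.9703) = 0.9042.
θ_z = arccos(0.9042) = 25.28°, so the elevation is 90° − 25.28° = 64.72°.

64.7°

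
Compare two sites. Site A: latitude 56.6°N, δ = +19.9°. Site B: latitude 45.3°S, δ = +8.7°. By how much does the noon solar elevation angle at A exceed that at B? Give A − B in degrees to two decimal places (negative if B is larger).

+17.30°

A: 90° − |56.6 − (19.9)| = 53.30°.
B: 90° − |-45.3 − (8.7)| = 36.00°.
A − B = 53.30 − 36.00 = 17.30°.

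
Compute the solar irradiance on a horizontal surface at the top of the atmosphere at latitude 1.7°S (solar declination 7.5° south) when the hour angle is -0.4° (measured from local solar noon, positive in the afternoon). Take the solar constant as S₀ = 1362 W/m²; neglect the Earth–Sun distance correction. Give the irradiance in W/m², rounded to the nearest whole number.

With φ = -1.7°, δ = -7.5°, H = -0.40°: sin φ sin δ = 0.0039, cos φ cos δ cos H = 0.9910, so cos θ_z = 0.9949.
Top-of-atmosphere irradiance = S₀ cos θ_z = 1362 × 0.9949 = 1355.05 W/m².

1355 W/m²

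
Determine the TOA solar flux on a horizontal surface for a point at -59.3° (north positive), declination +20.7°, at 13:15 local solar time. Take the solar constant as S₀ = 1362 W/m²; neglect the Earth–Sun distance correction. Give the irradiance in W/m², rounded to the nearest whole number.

Hour angle H = 15° × (13.25 − 12) = 18.75°.
With φ = -59.3°, δ = 20.7°, H = 18.75°: sin φ sin δ = -0.3039, cos φ cos δ cos H = 0.4522, so cos θ_z = 0.1483.
Top-of-atmosphere irradiance = S₀ cos θ_z = 1362 × 0.1483 = 201.98 W/m².

202 W/m²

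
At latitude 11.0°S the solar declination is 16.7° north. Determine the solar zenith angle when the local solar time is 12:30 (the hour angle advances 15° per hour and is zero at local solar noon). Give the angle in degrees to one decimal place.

Hour angle H = 15° × (12.5 − 12) = 7.50°.
cos θ_z = sin(-11.0°) sin(16.7°) + cos(-11.0°) cos(16.7°) cos(7.50°) = -0.0548 + 0.9322 = 0.8774.
θ_z = arccos(0.8774) = 28.67°.

28.7°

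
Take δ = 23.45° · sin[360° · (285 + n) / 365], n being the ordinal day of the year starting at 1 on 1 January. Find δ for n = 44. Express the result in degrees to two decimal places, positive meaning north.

-13.62°

360 × (285 + 44) / 365 = 324.493°; sin(324.493°) = -0.5808.
δ = 23.45 × -0.5808 = -13.620° ≈ -13.62°.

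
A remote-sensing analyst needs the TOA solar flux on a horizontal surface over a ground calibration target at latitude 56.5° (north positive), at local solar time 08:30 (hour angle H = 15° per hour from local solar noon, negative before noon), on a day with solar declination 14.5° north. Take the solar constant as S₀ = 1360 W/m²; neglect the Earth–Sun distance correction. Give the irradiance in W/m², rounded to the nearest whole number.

726 W/m²

Hour angle H = 15° × (8.5 − 12) = -52.50°.
cos θ_z = sin φ sin δ + cos φ cos δ cos H = (0.8339)(0.2504) + (0.5519)(0.9681)(0.6088) = 0.5341.
Top-of-atmosphere irradiance = S₀ cos θ_z = 1360 × 0.5341 = 726.38 W/m².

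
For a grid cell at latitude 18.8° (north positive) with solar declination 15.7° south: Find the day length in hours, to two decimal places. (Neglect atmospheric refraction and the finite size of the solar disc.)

11.27 hours

The sunset hour angle satisfies cos H_s = −tan φ tan δ = 0.0957, giving H_s = 84.51°.
Day length = 2 H_s / 15° h⁻¹ = 169.02° / 15 = 11.268 h.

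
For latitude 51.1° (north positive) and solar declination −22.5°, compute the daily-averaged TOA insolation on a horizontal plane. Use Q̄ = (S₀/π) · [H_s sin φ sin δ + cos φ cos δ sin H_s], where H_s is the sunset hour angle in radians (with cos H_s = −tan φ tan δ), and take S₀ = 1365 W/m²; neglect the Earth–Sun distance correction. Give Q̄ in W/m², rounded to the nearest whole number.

−tan φ tan δ = −(1.2393)(-0.4142) = 0.5133; H_s = arccos(0.5133) = 59.12°. In radians, H_s = 1.0318.
H_s sin φ sin δ = 1.0318 × 0.7782 × -0.3827 = -0.3073.
cos φ cos δ sin H_s = 0.6280 × 0.9239 × 0.8582 = 0.4979.
Q̄ = (1365/π) × (-0.3073 + 0.4979) = 434.49 × 0.1906 = 82.81 W/m².

83 W/m²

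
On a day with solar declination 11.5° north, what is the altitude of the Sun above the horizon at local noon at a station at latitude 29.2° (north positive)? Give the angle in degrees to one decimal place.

72.3°

At local solar noon the hour angle is zero, so the elevation is 90° − |φ − δ| = 90° − |29.2° − (11.5°)| = 90° − 17.7° = 72.3°.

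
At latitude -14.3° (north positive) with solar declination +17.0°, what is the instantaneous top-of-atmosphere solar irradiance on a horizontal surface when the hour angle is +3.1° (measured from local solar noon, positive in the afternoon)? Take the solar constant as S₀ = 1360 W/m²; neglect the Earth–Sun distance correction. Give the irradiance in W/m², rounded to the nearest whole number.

cos θ_z = sin φ sin δ + cos φ cos δ cos H = (-0.2470)(0.2924) + (0.9690)(0.9563)(0.9985) = 0.8530.
Top-of-atmosphere irradiance = S₀ cos θ_z = 1360 × 0.8530 = 1160.08 W/m².

1160 W/m²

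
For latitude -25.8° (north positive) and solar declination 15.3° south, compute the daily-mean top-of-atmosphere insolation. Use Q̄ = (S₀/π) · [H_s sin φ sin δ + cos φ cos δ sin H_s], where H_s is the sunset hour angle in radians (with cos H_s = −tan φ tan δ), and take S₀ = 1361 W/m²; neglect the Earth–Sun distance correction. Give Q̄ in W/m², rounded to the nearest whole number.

458 W/m²

−tan φ tan δ = −(-0.4834)(-0.2736) = -0.1323; H_s = arccos(-0.1323) = 97.60°. In radians, H_s = 1.7034.
H_s sin φ sin δ = 1.7034 × -0.4352 × -0.2639 = 0.1956.
cos φ cos δ sin H_s = 0.9003 × 0.9646 × 0.9912 = 0.8608.
Q̄ = (1361/π) × (0.1956 + 0.8608) = 433.22 × 1.0564 = 457.65 W/m².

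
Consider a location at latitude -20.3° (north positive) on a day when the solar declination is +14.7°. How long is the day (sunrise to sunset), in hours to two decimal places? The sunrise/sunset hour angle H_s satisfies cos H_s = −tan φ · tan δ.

cos H_s = −tan(-20.3°) · tan(14.7°) = 0.0970, so H_s = arccos(0.0970) = 84.43°.
Day length = 2 H_s / 15° h⁻¹ = 168.86° / 15 = 11.257 h.

11.26 hours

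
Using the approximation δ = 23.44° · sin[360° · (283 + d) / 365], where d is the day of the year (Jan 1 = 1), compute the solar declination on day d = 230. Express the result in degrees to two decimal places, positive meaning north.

360 × (283 + 230) / 365 = 505.973°; sin(505.973°) = 0.5596.
δ = 23.44 × 0.5596 = 13.117° ≈ +13.12°.

+13.12°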